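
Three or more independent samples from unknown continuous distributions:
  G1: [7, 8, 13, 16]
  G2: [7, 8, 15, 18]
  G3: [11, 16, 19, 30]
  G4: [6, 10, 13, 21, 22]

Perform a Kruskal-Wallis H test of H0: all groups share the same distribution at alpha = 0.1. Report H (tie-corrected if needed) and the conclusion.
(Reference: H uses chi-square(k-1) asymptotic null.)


Step 1: Combine all N = 17 observations and assign midranks.
sorted (value, group, rank): (6,G4,1), (7,G1,2.5), (7,G2,2.5), (8,G1,4.5), (8,G2,4.5), (10,G4,6), (11,G3,7), (13,G1,8.5), (13,G4,8.5), (15,G2,10), (16,G1,11.5), (16,G3,11.5), (18,G2,13), (19,G3,14), (21,G4,15), (22,G4,16), (30,G3,17)
Step 2: Sum ranks within each group.
R_1 = 27 (n_1 = 4)
R_2 = 30 (n_2 = 4)
R_3 = 49.5 (n_3 = 4)
R_4 = 46.5 (n_4 = 5)
Step 3: H = 12/(N(N+1)) * sum(R_i^2/n_i) - 3(N+1)
     = 12/(17*18) * (27^2/4 + 30^2/4 + 49.5^2/4 + 46.5^2/5) - 3*18
     = 0.039216 * 1452.26 - 54
     = 2.951471.
Step 4: Ties present; correction factor C = 1 - 24/(17^3 - 17) = 0.995098. Corrected H = 2.951471 / 0.995098 = 2.966010.
Step 5: Under H0, H ~ chi^2(3); p-value = 0.396896.
Step 6: alpha = 0.1. fail to reject H0.

H = 2.9660, df = 3, p = 0.396896, fail to reject H0.


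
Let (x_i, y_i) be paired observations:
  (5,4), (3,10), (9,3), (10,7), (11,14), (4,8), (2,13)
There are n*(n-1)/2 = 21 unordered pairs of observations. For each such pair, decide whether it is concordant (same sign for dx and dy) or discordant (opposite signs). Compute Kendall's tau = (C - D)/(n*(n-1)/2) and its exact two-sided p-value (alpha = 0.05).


Step 1: Enumerate the 21 unordered pairs (i,j) with i<j and classify each by sign(x_j-x_i) * sign(y_j-y_i).
  (1,2):dx=-2,dy=+6->D; (1,3):dx=+4,dy=-1->D; (1,4):dx=+5,dy=+3->C; (1,5):dx=+6,dy=+10->C
  (1,6):dx=-1,dy=+4->D; (1,7):dx=-3,dy=+9->D; (2,3):dx=+6,dy=-7->D; (2,4):dx=+7,dy=-3->D
  (2,5):dx=+8,dy=+4->C; (2,6):dx=+1,dy=-2->D; (2,7):dx=-1,dy=+3->D; (3,4):dx=+1,dy=+4->C
  (3,5):dx=+2,dy=+11->C; (3,6):dx=-5,dy=+5->D; (3,7):dx=-7,dy=+10->D; (4,5):dx=+1,dy=+7->C
  (4,6):dx=-6,dy=+1->D; (4,7):dx=-8,dy=+6->D; (5,6):dx=-7,dy=-6->C; (5,7):dx=-9,dy=-1->C
  (6,7):dx=-2,dy=+5->D
Step 2: C = 8, D = 13, total pairs = 21.
Step 3: tau = (C - D)/(n(n-1)/2) = (8 - 13)/21 = -0.238095.
Step 4: Exact two-sided p-value (enumerate n! = 5040 permutations of y under H0): p = 0.561905.
Step 5: alpha = 0.05. fail to reject H0.

tau_b = -0.2381 (C=8, D=13), p = 0.561905, fail to reject H0.


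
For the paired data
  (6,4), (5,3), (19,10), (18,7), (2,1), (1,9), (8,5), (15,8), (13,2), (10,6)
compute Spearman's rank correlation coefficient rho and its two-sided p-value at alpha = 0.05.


Step 1: Rank x and y separately (midranks; no ties here).
rank(x): 6->4, 5->3, 19->10, 18->9, 2->2, 1->1, 8->5, 15->8, 13->7, 10->6
rank(y): 4->4, 3->3, 10->10, 7->7, 1->1, 9->9, 5->5, 8->8, 2->2, 6->6
Step 2: d_i = R_x(i) - R_y(i); compute d_i^2.
  (4-4)^2=0, (3-3)^2=0, (10-10)^2=0, (9-7)^2=4, (2-1)^2=1, (1-9)^2=64, (5-5)^2=0, (8-8)^2=0, (7-2)^2=25, (6-6)^2=0
sum(d^2) = 94.
Step 3: rho = 1 - 6*94 / (10*(10^2 - 1)) = 1 - 564/990 = 0.430303.
Step 4: Under H0, t = rho * sqrt((n-2)/(1-rho^2)) = 1.3483 ~ t(8).
Step 5: Two-sided p-value from the t-distribution with 8 df = 0.214492.
Step 6: alpha = 0.05. fail to reject H0.

rho = 0.4303, p = 0.214492, fail to reject H0 at alpha = 0.05.


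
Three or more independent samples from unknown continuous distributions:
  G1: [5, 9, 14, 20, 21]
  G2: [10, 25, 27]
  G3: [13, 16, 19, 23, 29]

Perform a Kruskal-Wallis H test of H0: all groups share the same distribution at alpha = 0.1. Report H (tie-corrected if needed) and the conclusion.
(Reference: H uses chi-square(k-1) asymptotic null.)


Step 1: Combine all N = 13 observations and assign midranks.
sorted (value, group, rank): (5,G1,1), (9,G1,2), (10,G2,3), (13,G3,4), (14,G1,5), (16,G3,6), (19,G3,7), (20,G1,8), (21,G1,9), (23,G3,10), (25,G2,11), (27,G2,12), (29,G3,13)
Step 2: Sum ranks within each group.
R_1 = 25 (n_1 = 5)
R_2 = 26 (n_2 = 3)
R_3 = 40 (n_3 = 5)
Step 3: H = 12/(N(N+1)) * sum(R_i^2/n_i) - 3(N+1)
     = 12/(13*14) * (25^2/5 + 26^2/3 + 40^2/5) - 3*14
     = 0.065934 * 670.333 - 42
     = 2.197802.
Step 4: No ties, so H is used without correction.
Step 5: Under H0, H ~ chi^2(2); p-value = 0.333237.
Step 6: alpha = 0.1. fail to reject H0.

H = 2.1978, df = 2, p = 0.333237, fail to reject H0.


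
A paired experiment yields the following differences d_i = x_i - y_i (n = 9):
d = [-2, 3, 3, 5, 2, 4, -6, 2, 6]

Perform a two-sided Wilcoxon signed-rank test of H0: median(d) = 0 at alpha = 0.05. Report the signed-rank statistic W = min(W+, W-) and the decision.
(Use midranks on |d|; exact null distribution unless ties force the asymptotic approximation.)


Step 1: Drop any zero differences (none here) and take |d_i|.
|d| = [2, 3, 3, 5, 2, 4, 6, 2, 6]
Step 2: Midrank |d_i| (ties get averaged ranks).
ranks: |2|->2, |3|->4.5, |3|->4.5, |5|->7, |2|->2, |4|->6, |6|->8.5, |2|->2, |6|->8.5
Step 3: Attach original signs; sum ranks with positive sign and with negative sign.
W+ = 4.5 + 4.5 + 7 + 2 + 6 + 2 + 8.5 = 34.5
W- = 2 + 8.5 = 10.5
(Check: W+ + W- = 45 should equal n(n+1)/2 = 45.)
Step 4: Test statistic W = min(W+, W-) = 10.5.
Step 5: Ties in |d|, so use the tie-corrected normal approximation.
        E[W] = n(n+1)/4 = 9*10/4 = 22.5.
        Tie groups: |d|=2 (t=3), |d|=3 (t=2), |d|=6 (t=2); sum(t^3 - t) = 36.
        Var[W] = n(n+1)(2n+1)/24 - sum(t^3-t)/48 = 1710/24 - 36/48 = 70.5.
        z = (W - E[W]) / sqrt(Var[W]) = (10.5 - 22.5) / 8.3964 = -1.4292.
        Two-sided p = 2*Phi(z) = 0.152953.
Step 6: alpha = 0.05. fail to reject H0.

W+ = 34.5, W- = 10.5, W = min = 10.5, p = 0.152953, fail to reject H0.


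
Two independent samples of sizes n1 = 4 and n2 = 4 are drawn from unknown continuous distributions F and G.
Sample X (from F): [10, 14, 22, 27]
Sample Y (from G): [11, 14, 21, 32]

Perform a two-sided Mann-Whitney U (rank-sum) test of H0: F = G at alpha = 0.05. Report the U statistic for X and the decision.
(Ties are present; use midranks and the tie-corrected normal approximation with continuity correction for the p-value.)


Step 1: Combine and sort all 8 observations; assign midranks.
sorted (value, group): (10,X), (11,Y), (14,X), (14,Y), (21,Y), (22,X), (27,X), (32,Y)
ranks: 10->1, 11->2, 14->3.5, 14->3.5, 21->5, 22->6, 27->7, 32->8
Step 2: Rank sum for X: R1 = 1 + 3.5 + 6 + 7 = 17.5.
Step 3: U_X = R1 - n1(n1+1)/2 = 17.5 - 4*5/2 = 17.5 - 10 = 7.5.
       U_Y = n1*n2 - U_X = 16 - 7.5 = 8.5.
Step 4: Ties are present, so use the tie-corrected normal approximation (with continuity correction) for the p-value.
Step 5: p-value = 1.000000; compare to alpha = 0.05. fail to reject H0.

U_X = 7.5, p = 1.000000, fail to reject H0 at alpha = 0.05.


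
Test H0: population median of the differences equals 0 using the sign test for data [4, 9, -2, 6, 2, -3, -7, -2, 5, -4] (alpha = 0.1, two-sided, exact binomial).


Step 1: Discard zero differences. Original n = 10; n_eff = number of nonzero differences = 10.
Nonzero differences (with sign): +4, +9, -2, +6, +2, -3, -7, -2, +5, -4
Step 2: Count signs: positive = 5, negative = 5.
Step 3: Under H0: P(positive) = 0.5, so the number of positives S ~ Bin(10, 0.5).
Step 4: Two-sided exact p-value = sum of Bin(10,0.5) probabilities at or below the observed probability = 1.000000.
Step 5: alpha = 0.1. fail to reject H0.

n_eff = 10, pos = 5, neg = 5, p = 1.000000, fail to reject H0.


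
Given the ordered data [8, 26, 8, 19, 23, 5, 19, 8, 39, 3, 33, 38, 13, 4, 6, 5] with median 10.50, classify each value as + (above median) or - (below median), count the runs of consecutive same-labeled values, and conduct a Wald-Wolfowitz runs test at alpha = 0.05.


Step 1: Compute median = 10.50; label A = above, B = below.
Labels in order: BABAABABABAAABBB  (n_A = 8, n_B = 8)
Step 2: Count runs R = 11.
Step 3: Under H0 (random ordering), E[R] = 2*n_A*n_B/(n_A+n_B) + 1 = 2*8*8/16 + 1 = 9.0000.
        Var[R] = 2*n_A*n_B*(2*n_A*n_B - n_A - n_B) / ((n_A+n_B)^2 * (n_A+n_B-1)) = 14336/3840 = 3.7333.
        SD[R] = 1.9322.
Step 4: Continuity-corrected z = (R - 0.5 - E[R]) / SD[R] = (11 - 0.5 - 9.0000) / 1.9322 = 0.7763.
Step 5: Two-sided p-value via normal approximation = 2*(1 - Phi(|z|)) = 0.437558.
Step 6: alpha = 0.05. fail to reject H0.

R = 11, z = 0.7763, p = 0.437558, fail to reject H0.


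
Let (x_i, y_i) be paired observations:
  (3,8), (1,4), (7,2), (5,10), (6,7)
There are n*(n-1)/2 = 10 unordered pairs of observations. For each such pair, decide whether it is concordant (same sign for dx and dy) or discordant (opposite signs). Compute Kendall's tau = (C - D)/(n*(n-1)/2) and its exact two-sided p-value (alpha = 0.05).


Step 1: Enumerate the 10 unordered pairs (i,j) with i<j and classify each by sign(x_j-x_i) * sign(y_j-y_i).
  (1,2):dx=-2,dy=-4->C; (1,3):dx=+4,dy=-6->D; (1,4):dx=+2,dy=+2->C; (1,5):dx=+3,dy=-1->D
  (2,3):dx=+6,dy=-2->D; (2,4):dx=+4,dy=+6->C; (2,5):dx=+5,dy=+3->C; (3,4):dx=-2,dy=+8->D
  (3,5):dx=-1,dy=+5->D; (4,5):dx=+1,dy=-3->D
Step 2: C = 4, D = 6, total pairs = 10.
Step 3: tau = (C - D)/(n(n-1)/2) = (4 - 6)/10 = -0.200000.
Step 4: Exact two-sided p-value (enumerate n! = 120 permutations of y under H0): p = 0.816667.
Step 5: alpha = 0.05. fail to reject H0.

tau_b = -0.2000 (C=4, D=6), p = 0.816667, fail to reject H0.


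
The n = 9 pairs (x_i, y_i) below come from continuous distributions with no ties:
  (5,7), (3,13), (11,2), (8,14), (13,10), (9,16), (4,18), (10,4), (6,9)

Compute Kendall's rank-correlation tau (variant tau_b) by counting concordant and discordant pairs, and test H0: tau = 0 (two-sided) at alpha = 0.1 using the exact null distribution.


Step 1: Enumerate the 36 unordered pairs (i,j) with i<j and classify each by sign(x_j-x_i) * sign(y_j-y_i).
  (1,2):dx=-2,dy=+6->D; (1,3):dx=+6,dy=-5->D; (1,4):dx=+3,dy=+7->C; (1,5):dx=+8,dy=+3->C
  (1,6):dx=+4,dy=+9->C; (1,7):dx=-1,dy=+11->D; (1,8):dx=+5,dy=-3->D; (1,9):dx=+1,dy=+2->C
  (2,3):dx=+8,dy=-11->D; (2,4):dx=+5,dy=+1->C; (2,5):dx=+10,dy=-3->D; (2,6):dx=+6,dy=+3->C
  (2,7):dx=+1,dy=+5->C; (2,8):dx=+7,dy=-9->D; (2,9):dx=+3,dy=-4->D; (3,4):dx=-3,dy=+12->D
  (3,5):dx=+2,dy=+8->C; (3,6):dx=-2,dy=+14->D; (3,7):dx=-7,dy=+16->D; (3,8):dx=-1,dy=+2->D
  (3,9):dx=-5,dy=+7->D; (4,5):dx=+5,dy=-4->D; (4,6):dx=+1,dy=+2->C; (4,7):dx=-4,dy=+4->D
  (4,8):dx=+2,dy=-10->D; (4,9):dx=-2,dy=-5->C; (5,6):dx=-4,dy=+6->D; (5,7):dx=-9,dy=+8->D
  (5,8):dx=-3,dy=-6->C; (5,9):dx=-7,dy=-1->C; (6,7):dx=-5,dy=+2->D; (6,8):dx=+1,dy=-12->D
  (6,9):dx=-3,dy=-7->C; (7,8):dx=+6,dy=-14->D; (7,9):dx=+2,dy=-9->D; (8,9):dx=-4,dy=+5->D
Step 2: C = 13, D = 23, total pairs = 36.
Step 3: tau = (C - D)/(n(n-1)/2) = (13 - 23)/36 = -0.277778.
Step 4: Exact two-sided p-value (enumerate n! = 362880 permutations of y under H0): p = 0.358488.
Step 5: alpha = 0.1. fail to reject H0.

tau_b = -0.2778 (C=13, D=23), p = 0.358488, fail to reject H0.


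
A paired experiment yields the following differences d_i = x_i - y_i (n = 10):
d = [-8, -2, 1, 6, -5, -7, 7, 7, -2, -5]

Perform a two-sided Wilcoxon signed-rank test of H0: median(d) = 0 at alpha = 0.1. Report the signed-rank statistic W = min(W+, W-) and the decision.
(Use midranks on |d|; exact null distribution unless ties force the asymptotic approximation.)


Step 1: Drop any zero differences (none here) and take |d_i|.
|d| = [8, 2, 1, 6, 5, 7, 7, 7, 2, 5]
Step 2: Midrank |d_i| (ties get averaged ranks).
ranks: |8|->10, |2|->2.5, |1|->1, |6|->6, |5|->4.5, |7|->8, |7|->8, |7|->8, |2|->2.5, |5|->4.5
Step 3: Attach original signs; sum ranks with positive sign and with negative sign.
W+ = 1 + 6 + 8 + 8 = 23
W- = 10 + 2.5 + 4.5 + 8 + 2.5 + 4.5 = 32
(Check: W+ + W- = 55 should equal n(n+1)/2 = 55.)
Step 4: Test statistic W = min(W+, W-) = 23.
Step 5: Ties in |d|, so use the tie-corrected normal approximation.
        E[W] = n(n+1)/4 = 10*11/4 = 27.5.
        Tie groups: |d|=2 (t=2), |d|=5 (t=2), |d|=7 (t=3); sum(t^3 - t) = 36.
        Var[W] = n(n+1)(2n+1)/24 - sum(t^3-t)/48 = 2310/24 - 36/48 = 95.5.
        z = (W - E[W]) / sqrt(Var[W]) = (23 - 27.5) / 9.7724 = -0.4605.
        Two-sided p = 2*Phi(z) = 0.645172.
Step 6: alpha = 0.1. fail to reject H0.

W+ = 23, W- = 32, W = min = 23, p = 0.645172, fail to reject H0.


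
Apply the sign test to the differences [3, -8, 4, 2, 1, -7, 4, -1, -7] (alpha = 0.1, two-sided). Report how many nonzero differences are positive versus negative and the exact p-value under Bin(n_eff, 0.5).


Step 1: Discard zero differences. Original n = 9; n_eff = number of nonzero differences = 9.
Nonzero differences (with sign): +3, -8, +4, +2, +1, -7, +4, -1, -7
Step 2: Count signs: positive = 5, negative = 4.
Step 3: Under H0: P(positive) = 0.5, so the number of positives S ~ Bin(9, 0.5).
Step 4: Two-sided exact p-value = sum of Bin(9,0.5) probabilities at or below the observed probability = 1.000000.
Step 5: alpha = 0.1. fail to reject H0.

n_eff = 9, pos = 5, neg = 4, p = 1.000000, fail to reject H0.


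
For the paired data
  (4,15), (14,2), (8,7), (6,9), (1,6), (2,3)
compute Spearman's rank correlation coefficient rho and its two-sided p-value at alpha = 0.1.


Step 1: Rank x and y separately (midranks; no ties here).
rank(x): 4->3, 14->6, 8->5, 6->4, 1->1, 2->2
rank(y): 15->6, 2->1, 7->4, 9->5, 6->3, 3->2
Step 2: d_i = R_x(i) - R_y(i); compute d_i^2.
  (3-6)^2=9, (6-1)^2=25, (5-4)^2=1, (4-5)^2=1, (1-3)^2=4, (2-2)^2=0
sum(d^2) = 40.
Step 3: rho = 1 - 6*40 / (6*(6^2 - 1)) = 1 - 240/210 = -0.142857.
Step 4: Under H0, t = rho * sqrt((n-2)/(1-rho^2)) = -0.2887 ~ t(4).
Step 5: Two-sided p-value from the t-distribution with 4 df = 0.787172.
Step 6: alpha = 0.1. fail to reject H0.

rho = -0.1429, p = 0.787172, fail to reject H0 at alpha = 0.1.


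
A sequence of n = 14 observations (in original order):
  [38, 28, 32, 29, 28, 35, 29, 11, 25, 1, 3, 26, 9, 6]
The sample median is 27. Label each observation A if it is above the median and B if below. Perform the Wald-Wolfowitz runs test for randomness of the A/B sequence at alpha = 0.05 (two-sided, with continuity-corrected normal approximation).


Step 1: Compute median = 27; label A = above, B = below.
Labels in order: AAAAAAABBBBBBB  (n_A = 7, n_B = 7)
Step 2: Count runs R = 2.
Step 3: Under H0 (random ordering), E[R] = 2*n_A*n_B/(n_A+n_B) + 1 = 2*7*7/14 + 1 = 8.0000.
        Var[R] = 2*n_A*n_B*(2*n_A*n_B - n_A - n_B) / ((n_A+n_B)^2 * (n_A+n_B-1)) = 8232/2548 = 3.2308.
        SD[R] = 1.7974.
Step 4: Continuity-corrected z = (R + 0.5 - E[R]) / SD[R] = (2 + 0.5 - 8.0000) / 1.7974 = -3.0599.
Step 5: Two-sided p-value via normal approximation = 2*(1 - Phi(|z|)) = 0.002214.
Step 6: alpha = 0.05. reject H0.

R = 2, z = -3.0599, p = 0.002214, reject H0.


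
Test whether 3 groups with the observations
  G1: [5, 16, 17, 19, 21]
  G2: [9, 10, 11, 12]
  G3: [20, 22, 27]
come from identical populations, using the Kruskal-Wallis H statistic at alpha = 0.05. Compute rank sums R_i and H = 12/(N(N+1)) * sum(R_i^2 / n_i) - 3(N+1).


Step 1: Combine all N = 12 observations and assign midranks.
sorted (value, group, rank): (5,G1,1), (9,G2,2), (10,G2,3), (11,G2,4), (12,G2,5), (16,G1,6), (17,G1,7), (19,G1,8), (20,G3,9), (21,G1,10), (22,G3,11), (27,G3,12)
Step 2: Sum ranks within each group.
R_1 = 32 (n_1 = 5)
R_2 = 14 (n_2 = 4)
R_3 = 32 (n_3 = 3)
Step 3: H = 12/(N(N+1)) * sum(R_i^2/n_i) - 3(N+1)
     = 12/(12*13) * (32^2/5 + 14^2/4 + 32^2/3) - 3*13
     = 0.076923 * 595.133 - 39
     = 6.779487.
Step 4: No ties, so H is used without correction.
Step 5: Under H0, H ~ chi^2(2); p-value = 0.033717.
Step 6: alpha = 0.05. reject H0.

H = 6.7795, df = 2, p = 0.033717, reject H0.


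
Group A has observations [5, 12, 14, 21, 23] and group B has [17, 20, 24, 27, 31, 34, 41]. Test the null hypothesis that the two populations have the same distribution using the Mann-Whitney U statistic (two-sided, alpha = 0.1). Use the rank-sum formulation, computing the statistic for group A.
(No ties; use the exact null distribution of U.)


Step 1: Combine and sort all 12 observations; assign midranks.
sorted (value, group): (5,X), (12,X), (14,X), (17,Y), (20,Y), (21,X), (23,X), (24,Y), (27,Y), (31,Y), (34,Y), (41,Y)
ranks: 5->1, 12->2, 14->3, 17->4, 20->5, 21->6, 23->7, 24->8, 27->9, 31->10, 34->11, 41->12
Step 2: Rank sum for X: R1 = 1 + 2 + 3 + 6 + 7 = 19.
Step 3: U_X = R1 - n1(n1+1)/2 = 19 - 5*6/2 = 19 - 15 = 4.
       U_Y = n1*n2 - U_X = 35 - 4 = 31.
Step 4: No ties, so the exact null distribution of U (based on enumerating the C(12,5) = 792 equally likely rank assignments) gives the two-sided p-value.
Step 5: p-value = 0.030303; compare to alpha = 0.1. reject H0.

U_X = 4, p = 0.030303, reject H0 at alpha = 0.1.


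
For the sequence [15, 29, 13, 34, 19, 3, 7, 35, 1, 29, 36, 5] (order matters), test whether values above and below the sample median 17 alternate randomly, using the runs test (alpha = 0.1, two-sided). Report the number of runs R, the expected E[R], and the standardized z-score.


Step 1: Compute median = 17; label A = above, B = below.
Labels in order: BABAABBABAAB  (n_A = 6, n_B = 6)
Step 2: Count runs R = 9.
Step 3: Under H0 (random ordering), E[R] = 2*n_A*n_B/(n_A+n_B) + 1 = 2*6*6/12 + 1 = 7.0000.
        Var[R] = 2*n_A*n_B*(2*n_A*n_B - n_A - n_B) / ((n_A+n_B)^2 * (n_A+n_B-1)) = 4320/1584 = 2.7273.
        SD[R] = 1.6514.
Step 4: Continuity-corrected z = (R - 0.5 - E[R]) / SD[R] = (9 - 0.5 - 7.0000) / 1.6514 = 0.9083.
Step 5: Two-sided p-value via normal approximation = 2*(1 - Phi(|z|)) = 0.363722.
Step 6: alpha = 0.1. fail to reject H0.

R = 9, z = 0.9083, p = 0.363722, fail to reject H0.


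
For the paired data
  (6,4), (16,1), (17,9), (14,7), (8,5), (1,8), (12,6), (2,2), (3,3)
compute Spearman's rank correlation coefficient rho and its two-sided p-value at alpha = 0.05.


Step 1: Rank x and y separately (midranks; no ties here).
rank(x): 6->4, 16->8, 17->9, 14->7, 8->5, 1->1, 12->6, 2->2, 3->3
rank(y): 4->4, 1->1, 9->9, 7->7, 5->5, 8->8, 6->6, 2->2, 3->3
Step 2: d_i = R_x(i) - R_y(i); compute d_i^2.
  (4-4)^2=0, (8-1)^2=49, (9-9)^2=0, (7-7)^2=0, (5-5)^2=0, (1-8)^2=49, (6-6)^2=0, (2-2)^2=0, (3-3)^2=0
sum(d^2) = 98.
Step 3: rho = 1 - 6*98 / (9*(9^2 - 1)) = 1 - 588/720 = 0.183333.
Step 4: Under H0, t = rho * sqrt((n-2)/(1-rho^2)) = 0.4934 ~ t(7).
Step 5: Two-sided p-value from the t-distribution with 7 df = 0.636820.
Step 6: alpha = 0.05. fail to reject H0.

rho = 0.1833, p = 0.636820, fail to reject H0 at alpha = 0.05.


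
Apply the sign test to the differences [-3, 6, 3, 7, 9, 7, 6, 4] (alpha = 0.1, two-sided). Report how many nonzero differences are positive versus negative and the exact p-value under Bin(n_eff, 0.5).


Step 1: Discard zero differences. Original n = 8; n_eff = number of nonzero differences = 8.
Nonzero differences (with sign): -3, +6, +3, +7, +9, +7, +6, +4
Step 2: Count signs: positive = 7, negative = 1.
Step 3: Under H0: P(positive) = 0.5, so the number of positives S ~ Bin(8, 0.5).
Step 4: Two-sided exact p-value = sum of Bin(8,0.5) probabilities at or below the observed probability = 0.070312.
Step 5: alpha = 0.1. reject H0.

n_eff = 8, pos = 7, neg = 1, p = 0.070312, reject H0.


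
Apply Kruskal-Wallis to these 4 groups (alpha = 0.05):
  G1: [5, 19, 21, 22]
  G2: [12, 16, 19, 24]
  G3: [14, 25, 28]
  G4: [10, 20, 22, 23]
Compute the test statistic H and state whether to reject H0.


Step 1: Combine all N = 15 observations and assign midranks.
sorted (value, group, rank): (5,G1,1), (10,G4,2), (12,G2,3), (14,G3,4), (16,G2,5), (19,G1,6.5), (19,G2,6.5), (20,G4,8), (21,G1,9), (22,G1,10.5), (22,G4,10.5), (23,G4,12), (24,G2,13), (25,G3,14), (28,G3,15)
Step 2: Sum ranks within each group.
R_1 = 27 (n_1 = 4)
R_2 = 27.5 (n_2 = 4)
R_3 = 33 (n_3 = 3)
R_4 = 32.5 (n_4 = 4)
Step 3: H = 12/(N(N+1)) * sum(R_i^2/n_i) - 3(N+1)
     = 12/(15*16) * (27^2/4 + 27.5^2/4 + 33^2/3 + 32.5^2/4) - 3*16
     = 0.050000 * 998.375 - 48
     = 1.918750.
Step 4: Ties present; correction factor C = 1 - 12/(15^3 - 15) = 0.996429. Corrected H = 1.918750 / 0.996429 = 1.925627.
Step 5: Under H0, H ~ chi^2(3); p-value = 0.587986.
Step 6: alpha = 0.05. fail to reject H0.

H = 1.9256, df = 3, p = 0.587986, fail to reject H0.


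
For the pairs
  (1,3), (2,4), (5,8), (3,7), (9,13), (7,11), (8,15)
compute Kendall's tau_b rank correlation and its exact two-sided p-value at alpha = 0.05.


Step 1: Enumerate the 21 unordered pairs (i,j) with i<j and classify each by sign(x_j-x_i) * sign(y_j-y_i).
  (1,2):dx=+1,dy=+1->C; (1,3):dx=+4,dy=+5->C; (1,4):dx=+2,dy=+4->C; (1,5):dx=+8,dy=+10->C
  (1,6):dx=+6,dy=+8->C; (1,7):dx=+7,dy=+12->C; (2,3):dx=+3,dy=+4->C; (2,4):dx=+1,dy=+3->C
  (2,5):dx=+7,dy=+9->C; (2,6):dx=+5,dy=+7->C; (2,7):dx=+6,dy=+11->C; (3,4):dx=-2,dy=-1->C
  (3,5):dx=+4,dy=+5->C; (3,6):dx=+2,dy=+3->C; (3,7):dx=+3,dy=+7->C; (4,5):dx=+6,dy=+6->C
  (4,6):dx=+4,dy=+4->C; (4,7):dx=+5,dy=+8->C; (5,6):dx=-2,dy=-2->C; (5,7):dx=-1,dy=+2->D
  (6,7):dx=+1,dy=+4->C
Step 2: C = 20, D = 1, total pairs = 21.
Step 3: tau = (C - D)/(n(n-1)/2) = (20 - 1)/21 = 0.904762.
Step 4: Exact two-sided p-value (enumerate n! = 5040 permutations of y under H0): p = 0.002778.
Step 5: alpha = 0.05. reject H0.

tau_b = 0.9048 (C=20, D=1), p = 0.002778, reject H0.


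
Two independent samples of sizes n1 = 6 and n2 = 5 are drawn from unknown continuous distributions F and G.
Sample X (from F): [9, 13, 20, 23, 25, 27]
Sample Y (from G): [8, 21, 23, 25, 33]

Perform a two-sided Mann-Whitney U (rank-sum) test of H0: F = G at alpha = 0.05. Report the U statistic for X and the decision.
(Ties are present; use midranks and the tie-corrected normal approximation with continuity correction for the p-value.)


Step 1: Combine and sort all 11 observations; assign midranks.
sorted (value, group): (8,Y), (9,X), (13,X), (20,X), (21,Y), (23,X), (23,Y), (25,X), (25,Y), (27,X), (33,Y)
ranks: 8->1, 9->2, 13->3, 20->4, 21->5, 23->6.5, 23->6.5, 25->8.5, 25->8.5, 27->10, 33->11
Step 2: Rank sum for X: R1 = 2 + 3 + 4 + 6.5 + 8.5 + 10 = 34.
Step 3: U_X = R1 - n1(n1+1)/2 = 34 - 6*7/2 = 34 - 21 = 13.
       U_Y = n1*n2 - U_X = 30 - 13 = 17.
Step 4: Ties are present, so use the tie-corrected normal approximation (with continuity correction) for the p-value.
Step 5: p-value = 0.783228; compare to alpha = 0.05. fail to reject H0.

U_X = 13, p = 0.783228, fail to reject H0 at alpha = 0.05.


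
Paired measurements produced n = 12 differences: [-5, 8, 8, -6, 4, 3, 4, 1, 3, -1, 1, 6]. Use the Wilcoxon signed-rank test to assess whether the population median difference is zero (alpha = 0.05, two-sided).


Step 1: Drop any zero differences (none here) and take |d_i|.
|d| = [5, 8, 8, 6, 4, 3, 4, 1, 3, 1, 1, 6]
Step 2: Midrank |d_i| (ties get averaged ranks).
ranks: |5|->8, |8|->11.5, |8|->11.5, |6|->9.5, |4|->6.5, |3|->4.5, |4|->6.5, |1|->2, |3|->4.5, |1|->2, |1|->2, |6|->9.5
Step 3: Attach original signs; sum ranks with positive sign and with negative sign.
W+ = 11.5 + 11.5 + 6.5 + 4.5 + 6.5 + 2 + 4.5 + 2 + 9.5 = 58.5
W- = 8 + 9.5 + 2 = 19.5
(Check: W+ + W- = 78 should equal n(n+1)/2 = 78.)
Step 4: Test statistic W = min(W+, W-) = 19.5.
Step 5: Ties in |d|, so use the tie-corrected normal approximation.
        E[W] = n(n+1)/4 = 12*13/4 = 39.
        Tie groups: |d|=1 (t=3), |d|=3 (t=2), |d|=4 (t=2), |d|=6 (t=2), |d|=8 (t=2); sum(t^3 - t) = 48.
        Var[W] = n(n+1)(2n+1)/24 - sum(t^3-t)/48 = 3900/24 - 48/48 = 161.5.
        z = (W - E[W]) / sqrt(Var[W]) = (19.5 - 39) / 12.7083 = -1.5344.
        Two-sided p = 2*Phi(z) = 0.124923.
Step 6: alpha = 0.05. fail to reject H0.

W+ = 58.5, W- = 19.5, W = min = 19.5, p = 0.124923, fail to reject H0.


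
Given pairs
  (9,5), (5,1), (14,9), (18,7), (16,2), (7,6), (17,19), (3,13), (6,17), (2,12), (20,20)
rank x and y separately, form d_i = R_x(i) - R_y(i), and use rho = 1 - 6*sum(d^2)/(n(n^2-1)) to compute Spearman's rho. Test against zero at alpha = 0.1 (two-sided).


Step 1: Rank x and y separately (midranks; no ties here).
rank(x): 9->6, 5->3, 14->7, 18->10, 16->8, 7->5, 17->9, 3->2, 6->4, 2->1, 20->11
rank(y): 5->3, 1->1, 9->6, 7->5, 2->2, 6->4, 19->10, 13->8, 17->9, 12->7, 20->11
Step 2: d_i = R_x(i) - R_y(i); compute d_i^2.
  (6-3)^2=9, (3-1)^2=4, (7-6)^2=1, (10-5)^2=25, (8-2)^2=36, (5-4)^2=1, (9-10)^2=1, (2-8)^2=36, (4-9)^2=25, (1-7)^2=36, (11-11)^2=0
sum(d^2) = 174.
Step 3: rho = 1 - 6*174 / (11*(11^2 - 1)) = 1 - 1044/1320 = 0.209091.
Step 4: Under H0, t = rho * sqrt((n-2)/(1-rho^2)) = 0.6415 ~ t(9).
Step 5: Two-sided p-value from the t-distribution with 9 df = 0.537221.
Step 6: alpha = 0.1. fail to reject H0.

rho = 0.2091, p = 0.537221, fail to reject H0 at alpha = 0.1.


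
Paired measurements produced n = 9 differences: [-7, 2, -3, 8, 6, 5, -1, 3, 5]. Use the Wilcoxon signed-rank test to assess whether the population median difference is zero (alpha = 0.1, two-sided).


Step 1: Drop any zero differences (none here) and take |d_i|.
|d| = [7, 2, 3, 8, 6, 5, 1, 3, 5]
Step 2: Midrank |d_i| (ties get averaged ranks).
ranks: |7|->8, |2|->2, |3|->3.5, |8|->9, |6|->7, |5|->5.5, |1|->1, |3|->3.5, |5|->5.5
Step 3: Attach original signs; sum ranks with positive sign and with negative sign.
W+ = 2 + 9 + 7 + 5.5 + 3.5 + 5.5 = 32.5
W- = 8 + 3.5 + 1 = 12.5
(Check: W+ + W- = 45 should equal n(n+1)/2 = 45.)
Step 4: Test statistic W = min(W+, W-) = 12.5.
Step 5: Ties in |d|, so use the tie-corrected normal approximation.
        E[W] = n(n+1)/4 = 9*10/4 = 22.5.
        Tie groups: |d|=3 (t=2), |d|=5 (t=2); sum(t^3 - t) = 12.
        Var[W] = n(n+1)(2n+1)/24 - sum(t^3-t)/48 = 1710/24 - 12/48 = 71.
        z = (W - E[W]) / sqrt(Var[W]) = (12.5 - 22.5) / 8.4261 = -1.1868.
        Two-sided p = 2*Phi(z) = 0.235314.
Step 6: alpha = 0.1. fail to reject H0.

W+ = 32.5, W- = 12.5, W = min = 12.5, p = 0.235314, fail to reject H0.


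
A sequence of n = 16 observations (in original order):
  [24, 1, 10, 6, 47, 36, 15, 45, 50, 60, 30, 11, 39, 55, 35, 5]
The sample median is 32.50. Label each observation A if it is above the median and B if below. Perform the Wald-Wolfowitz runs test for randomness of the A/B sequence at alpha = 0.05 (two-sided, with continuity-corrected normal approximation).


Step 1: Compute median = 32.50; label A = above, B = below.
Labels in order: BBBBAABAAABBAAAB  (n_A = 8, n_B = 8)
Step 2: Count runs R = 7.
Step 3: Under H0 (random ordering), E[R] = 2*n_A*n_B/(n_A+n_B) + 1 = 2*8*8/16 + 1 = 9.0000.
        Var[R] = 2*n_A*n_B*(2*n_A*n_B - n_A - n_B) / ((n_A+n_B)^2 * (n_A+n_B-1)) = 14336/3840 = 3.7333.
        SD[R] = 1.9322.
Step 4: Continuity-corrected z = (R + 0.5 - E[R]) / SD[R] = (7 + 0.5 - 9.0000) / 1.9322 = -0.7763.
Step 5: Two-sided p-value via normal approximation = 2*(1 - Phi(|z|)) = 0.437558.
Step 6: alpha = 0.05. fail to reject H0.

R = 7, z = -0.7763, p = 0.437558, fail to reject H0.


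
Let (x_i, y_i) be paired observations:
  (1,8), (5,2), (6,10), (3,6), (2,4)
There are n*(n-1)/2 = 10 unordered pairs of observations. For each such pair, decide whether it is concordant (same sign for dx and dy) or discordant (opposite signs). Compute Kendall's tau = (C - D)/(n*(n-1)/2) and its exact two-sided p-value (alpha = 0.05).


Step 1: Enumerate the 10 unordered pairs (i,j) with i<j and classify each by sign(x_j-x_i) * sign(y_j-y_i).
  (1,2):dx=+4,dy=-6->D; (1,3):dx=+5,dy=+2->C; (1,4):dx=+2,dy=-2->D; (1,5):dx=+1,dy=-4->D
  (2,3):dx=+1,dy=+8->C; (2,4):dx=-2,dy=+4->D; (2,5):dx=-3,dy=+2->D; (3,4):dx=-3,dy=-4->C
  (3,5):dx=-4,dy=-6->C; (4,5):dx=-1,dy=-2->C
Step 2: C = 5, D = 5, total pairs = 10.
Step 3: tau = (C - D)/(n(n-1)/2) = (5 - 5)/10 = 0.000000.
Step 4: Exact two-sided p-value (enumerate n! = 120 permutations of y under H0): p = 1.000000.
Step 5: alpha = 0.05. fail to reject H0.

tau_b = 0.0000 (C=5, D=5), p = 1.000000, fail to reject H0.


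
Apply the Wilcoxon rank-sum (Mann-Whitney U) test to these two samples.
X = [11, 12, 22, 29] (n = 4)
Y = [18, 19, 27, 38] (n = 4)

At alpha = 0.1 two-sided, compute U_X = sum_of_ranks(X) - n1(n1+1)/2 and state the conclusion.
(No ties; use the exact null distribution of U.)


Step 1: Combine and sort all 8 observations; assign midranks.
sorted (value, group): (11,X), (12,X), (18,Y), (19,Y), (22,X), (27,Y), (29,X), (38,Y)
ranks: 11->1, 12->2, 18->3, 19->4, 22->5, 27->6, 29->7, 38->8
Step 2: Rank sum for X: R1 = 1 + 2 + 5 + 7 = 15.
Step 3: U_X = R1 - n1(n1+1)/2 = 15 - 4*5/2 = 15 - 10 = 5.
       U_Y = n1*n2 - U_X = 16 - 5 = 11.
Step 4: No ties, so the exact null distribution of U (based on enumerating the C(8,4) = 70 equally likely rank assignments) gives the two-sided p-value.
Step 5: p-value = 0.485714; compare to alpha = 0.1. fail to reject H0.

U_X = 5, p = 0.485714, fail to reject H0 at alpha = 0.1.


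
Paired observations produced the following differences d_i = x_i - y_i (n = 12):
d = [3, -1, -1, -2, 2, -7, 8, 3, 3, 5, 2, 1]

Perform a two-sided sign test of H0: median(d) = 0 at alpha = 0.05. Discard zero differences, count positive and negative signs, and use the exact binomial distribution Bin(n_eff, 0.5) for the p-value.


Step 1: Discard zero differences. Original n = 12; n_eff = number of nonzero differences = 12.
Nonzero differences (with sign): +3, -1, -1, -2, +2, -7, +8, +3, +3, +5, +2, +1
Step 2: Count signs: positive = 8, negative = 4.
Step 3: Under H0: P(positive) = 0.5, so the number of positives S ~ Bin(12, 0.5).
Step 4: Two-sided exact p-value = sum of Bin(12,0.5) probabilities at or below the observed probability = 0.387695.
Step 5: alpha = 0.05. fail to reject H0.

n_eff = 12, pos = 8, neg = 4, p = 0.387695, fail to reject H0.


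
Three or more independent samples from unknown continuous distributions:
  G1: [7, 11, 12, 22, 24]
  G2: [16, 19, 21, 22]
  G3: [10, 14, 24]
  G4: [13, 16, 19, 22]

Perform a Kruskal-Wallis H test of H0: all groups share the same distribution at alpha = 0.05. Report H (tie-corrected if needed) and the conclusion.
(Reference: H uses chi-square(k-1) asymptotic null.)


Step 1: Combine all N = 16 observations and assign midranks.
sorted (value, group, rank): (7,G1,1), (10,G3,2), (11,G1,3), (12,G1,4), (13,G4,5), (14,G3,6), (16,G2,7.5), (16,G4,7.5), (19,G2,9.5), (19,G4,9.5), (21,G2,11), (22,G1,13), (22,G2,13), (22,G4,13), (24,G1,15.5), (24,G3,15.5)
Step 2: Sum ranks within each group.
R_1 = 36.5 (n_1 = 5)
R_2 = 41 (n_2 = 4)
R_3 = 23.5 (n_3 = 3)
R_4 = 35 (n_4 = 4)
Step 3: H = 12/(N(N+1)) * sum(R_i^2/n_i) - 3(N+1)
     = 12/(16*17) * (36.5^2/5 + 41^2/4 + 23.5^2/3 + 35^2/4) - 3*17
     = 0.044118 * 1177.03 - 51
     = 0.927941.
Step 4: Ties present; correction factor C = 1 - 42/(16^3 - 16) = 0.989706. Corrected H = 0.927941 / 0.989706 = 0.937593.
Step 5: Under H0, H ~ chi^2(3); p-value = 0.816348.
Step 6: alpha = 0.05. fail to reject H0.

H = 0.9376, df = 3, p = 0.816348, fail to reject H0.


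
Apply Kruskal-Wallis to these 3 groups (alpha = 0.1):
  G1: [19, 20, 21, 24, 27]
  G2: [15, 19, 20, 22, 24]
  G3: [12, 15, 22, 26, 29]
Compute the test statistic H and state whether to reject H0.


Step 1: Combine all N = 15 observations and assign midranks.
sorted (value, group, rank): (12,G3,1), (15,G2,2.5), (15,G3,2.5), (19,G1,4.5), (19,G2,4.5), (20,G1,6.5), (20,G2,6.5), (21,G1,8), (22,G2,9.5), (22,G3,9.5), (24,G1,11.5), (24,G2,11.5), (26,G3,13), (27,G1,14), (29,G3,15)
Step 2: Sum ranks within each group.
R_1 = 44.5 (n_1 = 5)
R_2 = 34.5 (n_2 = 5)
R_3 = 41 (n_3 = 5)
Step 3: H = 12/(N(N+1)) * sum(R_i^2/n_i) - 3(N+1)
     = 12/(15*16) * (44.5^2/5 + 34.5^2/5 + 41^2/5) - 3*16
     = 0.050000 * 970.3 - 48
     = 0.515000.
Step 4: Ties present; correction factor C = 1 - 30/(15^3 - 15) = 0.991071. Corrected H = 0.515000 / 0.991071 = 0.519640.
Step 5: Under H0, H ~ chi^2(2); p-value = 0.771191.
Step 6: alpha = 0.1. fail to reject H0.

H = 0.5196, df = 2, p = 0.771191, fail to reject H0.


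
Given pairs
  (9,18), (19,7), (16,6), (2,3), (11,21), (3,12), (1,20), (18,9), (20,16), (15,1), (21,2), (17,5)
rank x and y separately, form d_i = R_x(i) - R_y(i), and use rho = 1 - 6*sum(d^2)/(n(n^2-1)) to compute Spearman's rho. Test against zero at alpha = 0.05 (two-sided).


Step 1: Rank x and y separately (midranks; no ties here).
rank(x): 9->4, 19->10, 16->7, 2->2, 11->5, 3->3, 1->1, 18->9, 20->11, 15->6, 21->12, 17->8
rank(y): 18->10, 7->6, 6->5, 3->3, 21->12, 12->8, 20->11, 9->7, 16->9, 1->1, 2->2, 5->4
Step 2: d_i = R_x(i) - R_y(i); compute d_i^2.
  (4-10)^2=36, (10-6)^2=16, (7-5)^2=4, (2-3)^2=1, (5-12)^2=49, (3-8)^2=25, (1-11)^2=100, (9-7)^2=4, (11-9)^2=4, (6-1)^2=25, (12-2)^2=100, (8-4)^2=16
sum(d^2) = 380.
Step 3: rho = 1 - 6*380 / (12*(12^2 - 1)) = 1 - 2280/1716 = -0.328671.
Step 4: Under H0, t = rho * sqrt((n-2)/(1-rho^2)) = -1.1005 ~ t(10).
Step 5: Two-sided p-value from the t-distribution with 10 df = 0.296904.
Step 6: alpha = 0.05. fail to reject H0.

rho = -0.3287, p = 0.296904, fail to reject H0 at alpha = 0.05.


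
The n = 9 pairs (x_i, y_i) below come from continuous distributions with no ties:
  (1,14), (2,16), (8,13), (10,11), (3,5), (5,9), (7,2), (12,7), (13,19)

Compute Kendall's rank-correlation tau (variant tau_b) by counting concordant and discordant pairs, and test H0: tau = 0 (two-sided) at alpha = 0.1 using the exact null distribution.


Step 1: Enumerate the 36 unordered pairs (i,j) with i<j and classify each by sign(x_j-x_i) * sign(y_j-y_i).
  (1,2):dx=+1,dy=+2->C; (1,3):dx=+7,dy=-1->D; (1,4):dx=+9,dy=-3->D; (1,5):dx=+2,dy=-9->D
  (1,6):dx=+4,dy=-5->D; (1,7):dx=+6,dy=-12->D; (1,8):dx=+11,dy=-7->D; (1,9):dx=+12,dy=+5->C
  (2,3):dx=+6,dy=-3->D; (2,4):dx=+8,dy=-5->D; (2,5):dx=+1,dy=-11->D; (2,6):dx=+3,dy=-7->D
  (2,7):dx=+5,dy=-14->D; (2,8):dx=+10,dy=-9->D; (2,9):dx=+11,dy=+3->C; (3,4):dx=+2,dy=-2->D
  (3,5):dx=-5,dy=-8->C; (3,6):dx=-3,dy=-4->C; (3,7):dx=-1,dy=-11->C; (3,8):dx=+4,dy=-6->D
  (3,9):dx=+5,dy=+6->C; (4,5):dx=-7,dy=-6->C; (4,6):dx=-5,dy=-2->C; (4,7):dx=-3,dy=-9->C
  (4,8):dx=+2,dy=-4->D; (4,9):dx=+3,dy=+8->C; (5,6):dx=+2,dy=+4->C; (5,7):dx=+4,dy=-3->D
  (5,8):dx=+9,dy=+2->C; (5,9):dx=+10,dy=+14->C; (6,7):dx=+2,dy=-7->D; (6,8):dx=+7,dy=-2->D
  (6,9):dx=+8,dy=+10->C; (7,8):dx=+5,dy=+5->C; (7,9):dx=+6,dy=+17->C; (8,9):dx=+1,dy=+12->C
Step 2: C = 18, D = 18, total pairs = 36.
Step 3: tau = (C - D)/(n(n-1)/2) = (18 - 18)/36 = 0.000000.
Step 4: Exact two-sided p-value (enumerate n! = 362880 permutations of y under H0): p = 1.000000.
Step 5: alpha = 0.1. fail to reject H0.

tau_b = 0.0000 (C=18, D=18), p = 1.000000, fail to reject H0.


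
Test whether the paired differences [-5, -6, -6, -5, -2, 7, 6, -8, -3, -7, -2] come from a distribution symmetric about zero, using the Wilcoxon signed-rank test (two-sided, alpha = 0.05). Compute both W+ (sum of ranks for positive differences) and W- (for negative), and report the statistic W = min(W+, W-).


Step 1: Drop any zero differences (none here) and take |d_i|.
|d| = [5, 6, 6, 5, 2, 7, 6, 8, 3, 7, 2]
Step 2: Midrank |d_i| (ties get averaged ranks).
ranks: |5|->4.5, |6|->7, |6|->7, |5|->4.5, |2|->1.5, |7|->9.5, |6|->7, |8|->11, |3|->3, |7|->9.5, |2|->1.5
Step 3: Attach original signs; sum ranks with positive sign and with negative sign.
W+ = 9.5 + 7 = 16.5
W- = 4.5 + 7 + 7 + 4.5 + 1.5 + 11 + 3 + 9.5 + 1.5 = 49.5
(Check: W+ + W- = 66 should equal n(n+1)/2 = 66.)
Step 4: Test statistic W = min(W+, W-) = 16.5.
Step 5: Ties in |d|, so use the tie-corrected normal approximation.
        E[W] = n(n+1)/4 = 11*12/4 = 33.
        Tie groups: |d|=2 (t=2), |d|=5 (t=2), |d|=6 (t=3), |d|=7 (t=2); sum(t^3 - t) = 42.
        Var[W] = n(n+1)(2n+1)/24 - sum(t^3-t)/48 = 3036/24 - 42/48 = 125.625.
        z = (W - E[W]) / sqrt(Var[W]) = (16.5 - 33) / 11.2083 = -1.4721.
        Two-sided p = 2*Phi(z) = 0.140986.
Step 6: alpha = 0.05. fail to reject H0.

W+ = 16.5, W- = 49.5, W = min = 16.5, p = 0.140986, fail to reject H0.


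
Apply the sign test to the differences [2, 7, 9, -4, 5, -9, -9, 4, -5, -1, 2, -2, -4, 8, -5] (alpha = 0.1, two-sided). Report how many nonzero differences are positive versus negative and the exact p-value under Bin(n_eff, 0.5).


Step 1: Discard zero differences. Original n = 15; n_eff = number of nonzero differences = 15.
Nonzero differences (with sign): +2, +7, +9, -4, +5, -9, -9, +4, -5, -1, +2, -2, -4, +8, -5
Step 2: Count signs: positive = 7, negative = 8.
Step 3: Under H0: P(positive) = 0.5, so the number of positives S ~ Bin(15, 0.5).
Step 4: Two-sided exact p-value = sum of Bin(15,0.5) probabilities at or below the observed probability = 1.000000.
Step 5: alpha = 0.1. fail to reject H0.

n_eff = 15, pos = 7, neg = 8, p = 1.000000, fail to reject H0.


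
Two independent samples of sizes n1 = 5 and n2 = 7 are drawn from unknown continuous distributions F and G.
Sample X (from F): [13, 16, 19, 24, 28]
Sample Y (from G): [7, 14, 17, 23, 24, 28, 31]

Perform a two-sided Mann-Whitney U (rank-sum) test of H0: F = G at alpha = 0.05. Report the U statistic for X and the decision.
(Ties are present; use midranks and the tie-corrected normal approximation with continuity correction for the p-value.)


Step 1: Combine and sort all 12 observations; assign midranks.
sorted (value, group): (7,Y), (13,X), (14,Y), (16,X), (17,Y), (19,X), (23,Y), (24,X), (24,Y), (28,X), (28,Y), (31,Y)
ranks: 7->1, 13->2, 14->3, 16->4, 17->5, 19->6, 23->7, 24->8.5, 24->8.5, 28->10.5, 28->10.5, 31->12
Step 2: Rank sum for X: R1 = 2 + 4 + 6 + 8.5 + 10.5 = 31.
Step 3: U_X = R1 - n1(n1+1)/2 = 31 - 5*6/2 = 31 - 15 = 16.
       U_Y = n1*n2 - U_X = 35 - 16 = 19.
Step 4: Ties are present, so use the tie-corrected normal approximation (with continuity correction) for the p-value.
Step 5: p-value = 0.870542; compare to alpha = 0.05. fail to reject H0.

U_X = 16, p = 0.870542, fail to reject H0 at alpha = 0.05.


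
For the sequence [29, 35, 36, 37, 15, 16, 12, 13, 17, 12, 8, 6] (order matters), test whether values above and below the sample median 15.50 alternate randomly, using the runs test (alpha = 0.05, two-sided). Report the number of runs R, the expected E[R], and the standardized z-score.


Step 1: Compute median = 15.50; label A = above, B = below.
Labels in order: AAAABABBABBB  (n_A = 6, n_B = 6)
Step 2: Count runs R = 6.
Step 3: Under H0 (random ordering), E[R] = 2*n_A*n_B/(n_A+n_B) + 1 = 2*6*6/12 + 1 = 7.0000.
        Var[R] = 2*n_A*n_B*(2*n_A*n_B - n_A - n_B) / ((n_A+n_B)^2 * (n_A+n_B-1)) = 4320/1584 = 2.7273.
        SD[R] = 1.6514.
Step 4: Continuity-corrected z = (R + 0.5 - E[R]) / SD[R] = (6 + 0.5 - 7.0000) / 1.6514 = -0.3028.
Step 5: Two-sided p-value via normal approximation = 2*(1 - Phi(|z|)) = 0.762069.
Step 6: alpha = 0.05. fail to reject H0.

R = 6, z = -0.3028, p = 0.762069, fail to reject H0.


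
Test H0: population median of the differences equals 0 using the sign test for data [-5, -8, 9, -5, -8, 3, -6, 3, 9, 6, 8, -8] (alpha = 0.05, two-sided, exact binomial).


Step 1: Discard zero differences. Original n = 12; n_eff = number of nonzero differences = 12.
Nonzero differences (with sign): -5, -8, +9, -5, -8, +3, -6, +3, +9, +6, +8, -8
Step 2: Count signs: positive = 6, negative = 6.
Step 3: Under H0: P(positive) = 0.5, so the number of positives S ~ Bin(12, 0.5).
Step 4: Two-sided exact p-value = sum of Bin(12,0.5) probabilities at or below the observed probability = 1.000000.
Step 5: alpha = 0.05. fail to reject H0.

n_eff = 12, pos = 6, neg = 6, p = 1.000000, fail to reject H0.


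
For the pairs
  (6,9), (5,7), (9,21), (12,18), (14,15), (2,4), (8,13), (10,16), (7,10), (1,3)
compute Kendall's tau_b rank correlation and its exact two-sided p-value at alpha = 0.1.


Step 1: Enumerate the 45 unordered pairs (i,j) with i<j and classify each by sign(x_j-x_i) * sign(y_j-y_i).
  (1,2):dx=-1,dy=-2->C; (1,3):dx=+3,dy=+12->C; (1,4):dx=+6,dy=+9->C; (1,5):dx=+8,dy=+6->C
  (1,6):dx=-4,dy=-5->C; (1,7):dx=+2,dy=+4->C; (1,8):dx=+4,dy=+7->C; (1,9):dx=+1,dy=+1->C
  (1,10):dx=-5,dy=-6->C; (2,3):dx=+4,dy=+14->C; (2,4):dx=+7,dy=+11->C; (2,5):dx=+9,dy=+8->C
  (2,6):dx=-3,dy=-3->C; (2,7):dx=+3,dy=+6->C; (2,8):dx=+5,dy=+9->C; (2,9):dx=+2,dy=+3->C
  (2,10):dx=-4,dy=-4->C; (3,4):dx=+3,dy=-3->D; (3,5):dx=+5,dy=-6->D; (3,6):dx=-7,dy=-17->C
  (3,7):dx=-1,dy=-8->C; (3,8):dx=+1,dy=-5->D; (3,9):dx=-2,dy=-11->C; (3,10):dx=-8,dy=-18->C
  (4,5):dx=+2,dy=-3->D; (4,6):dx=-10,dy=-14->C; (4,7):dx=-4,dy=-5->C; (4,8):dx=-2,dy=-2->C
  (4,9):dx=-5,dy=-8->C; (4,10):dx=-11,dy=-15->C; (5,6):dx=-12,dy=-11->C; (5,7):dx=-6,dy=-2->C
  (5,8):dx=-4,dy=+1->D; (5,9):dx=-7,dy=-5->C; (5,10):dx=-13,dy=-12->C; (6,7):dx=+6,dy=+9->C
  (6,8):dx=+8,dy=+12->C; (6,9):dx=+5,dy=+6->C; (6,10):dx=-1,dy=-1->C; (7,8):dx=+2,dy=+3->C
  (7,9):dx=-1,dy=-3->C; (7,10):dx=-7,dy=-10->C; (8,9):dx=-3,dy=-6->C; (8,10):dx=-9,dy=-13->C
  (9,10):dx=-6,dy=-7->C
Step 2: C = 40, D = 5, total pairs = 45.
Step 3: tau = (C - D)/(n(n-1)/2) = (40 - 5)/45 = 0.777778.
Step 4: Exact two-sided p-value (enumerate n! = 3628800 permutations of y under H0): p = 0.000946.
Step 5: alpha = 0.1. reject H0.

tau_b = 0.7778 (C=40, D=5), p = 0.000946, reject H0.
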